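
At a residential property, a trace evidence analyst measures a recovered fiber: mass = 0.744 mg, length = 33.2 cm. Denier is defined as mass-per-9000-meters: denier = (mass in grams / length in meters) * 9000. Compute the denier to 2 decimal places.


Denier calculation:
Mass in grams = 0.744 mg / 1000 = 0.000744 g
Length in meters = 33.2 cm / 100 = 0.332 m
Linear density = mass / length = 0.000744 / 0.332 = 0.00224096 g/m
Denier = (g/m) * 9000 = 0.00224096 * 9000 = 20.17

20.17


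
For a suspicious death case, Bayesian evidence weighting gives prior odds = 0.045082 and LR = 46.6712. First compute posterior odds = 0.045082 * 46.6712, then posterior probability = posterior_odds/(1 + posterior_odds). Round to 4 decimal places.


Bayesian evidence evaluation:
Posterior odds = prior_odds * LR = 0.045082 * 46.6712 = 2.104031
Posterior probability = posterior_odds / (1 + posterior_odds)
= 2.104031 / (1 + 2.104031)
= 2.104031 / 3.104031
= 0.6778

0.6778


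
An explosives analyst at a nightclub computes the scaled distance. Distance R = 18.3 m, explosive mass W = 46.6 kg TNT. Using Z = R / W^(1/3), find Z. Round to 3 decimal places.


Scaled distance calculation:
W^(1/3) = 46.6^(1/3) = 3.598559
Z = R / W^(1/3) = 18.3 / 3.598559
Z = 5.085 m/kg^(1/3)

5.085


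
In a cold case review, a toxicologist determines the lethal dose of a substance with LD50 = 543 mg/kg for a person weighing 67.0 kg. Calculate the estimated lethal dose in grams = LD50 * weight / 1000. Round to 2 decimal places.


Lethal dose calculation:
Lethal dose = LD50 * body_weight / 1000
= 543 * 67.0 / 1000
= 36381 / 1000
= 36.38 g

36.38


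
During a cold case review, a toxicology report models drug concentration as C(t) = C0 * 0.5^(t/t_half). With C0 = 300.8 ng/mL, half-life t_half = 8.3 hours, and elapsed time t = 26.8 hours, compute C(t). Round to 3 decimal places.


Drug concentration decay:
Number of half-lives = t / t_half = 26.8 / 8.3 = 3.228916
Decay factor = 0.5^3.228916 = 0.10665947
C(t) = 300.8 * 0.10665947 = 32.083 ng/mL

32.083


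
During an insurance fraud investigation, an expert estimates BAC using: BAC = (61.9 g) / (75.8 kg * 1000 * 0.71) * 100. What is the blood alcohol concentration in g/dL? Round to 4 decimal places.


Applying the Widmark formula:
BAC = (dose_g / (body_wt * 1000 * r)) * 100
Denominator = 75.8 * 1000 * 0.71 = 53818
BAC = (61.9 / 53818) * 100
BAC = 0.1150 g/dL

0.1150


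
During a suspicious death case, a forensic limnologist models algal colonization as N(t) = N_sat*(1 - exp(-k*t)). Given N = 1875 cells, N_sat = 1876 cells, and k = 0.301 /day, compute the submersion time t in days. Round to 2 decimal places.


PMSI from diatom colonization curve:
N / N_sat = 1875 / 1876 = 0.999467
1 - N/N_sat = 0.000533
ln(1 - N/N_sat) = -7.536989
t = -ln(1 - N/N_sat) / k = -(-7.536989) / 0.301 = 25.04 days

25.04


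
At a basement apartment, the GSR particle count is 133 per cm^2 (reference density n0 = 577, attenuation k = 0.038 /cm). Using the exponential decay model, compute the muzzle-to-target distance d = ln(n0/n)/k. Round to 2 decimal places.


GSR distance calculation:
n0/n = 577 / 133 = 4.338346
ln(n0/n) = 1.467493
d = 1.467493 / 0.038 = 38.62 cm

38.62


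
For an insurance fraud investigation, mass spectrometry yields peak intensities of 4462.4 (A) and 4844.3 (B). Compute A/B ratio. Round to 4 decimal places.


Spectral peak ratio:
Peak A = 4462.4 counts
Peak B = 4844.3 counts
Ratio = 4462.4 / 4844.3 = 0.9212

0.9212


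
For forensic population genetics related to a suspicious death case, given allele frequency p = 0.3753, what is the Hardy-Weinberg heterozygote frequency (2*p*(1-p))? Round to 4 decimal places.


Hardy-Weinberg heterozygote frequency:
q = 1 - p = 1 - 0.3753 = 0.6247
2pq = 2 * 0.3753 * 0.6247 = 0.4689

0.4689


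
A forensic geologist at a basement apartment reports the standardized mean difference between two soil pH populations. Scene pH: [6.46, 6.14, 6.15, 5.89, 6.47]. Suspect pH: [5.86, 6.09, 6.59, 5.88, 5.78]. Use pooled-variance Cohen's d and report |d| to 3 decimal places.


Pooled-variance Cohen's d for soil pH comparison:
Scene mean = 31.11 / 5 = 6.222
Suspect mean = 30.2 / 5 = 6.04
Scene sample variance s_s^2 = 0.06007
Suspect sample variance s_c^2 = 0.10765
Pooled variance = ((n_s-1)*s_s^2 + (n_c-1)*s_c^2) / (n_s + n_c - 2) = 0.08386
Pooled SD = sqrt(0.08386) = 0.289586
Mean difference = 0.182
|d| = |0.182| / 0.289586 = 0.628

0.628


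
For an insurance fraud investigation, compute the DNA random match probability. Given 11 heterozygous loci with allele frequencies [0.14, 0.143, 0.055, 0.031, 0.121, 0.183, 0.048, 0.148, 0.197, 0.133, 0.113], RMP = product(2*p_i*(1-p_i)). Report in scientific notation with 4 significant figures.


Computing RMP for 11 loci:
Locus 1: 2 * 0.14 * 0.86 = 0.2408
Locus 2: 2 * 0.143 * 0.857 = 0.245102
Locus 3: 2 * 0.055 * 0.945 = 0.10395
Locus 4: 2 * 0.031 * 0.969 = 0.060078
Locus 5: 2 * 0.121 * 0.879 = 0.212718
Locus 6: 2 * 0.183 * 0.817 = 0.299022
Locus 7: 2 * 0.048 * 0.952 = 0.091392
Locus 8: 2 * 0.148 * 0.852 = 0.252192
Locus 9: 2 * 0.197 * 0.803 = 0.316382
Locus 10: 2 * 0.133 * 0.867 = 0.230622
Locus 11: 2 * 0.113 * 0.887 = 0.200462
RMP = 7.904e-09

7.904e-09


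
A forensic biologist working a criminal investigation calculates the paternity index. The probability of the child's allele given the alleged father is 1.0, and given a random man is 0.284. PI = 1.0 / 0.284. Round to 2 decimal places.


Paternity Index calculation:
PI = P(allele|father) / P(allele|random)
PI = 1.0 / 0.284
PI = 3.52

3.52


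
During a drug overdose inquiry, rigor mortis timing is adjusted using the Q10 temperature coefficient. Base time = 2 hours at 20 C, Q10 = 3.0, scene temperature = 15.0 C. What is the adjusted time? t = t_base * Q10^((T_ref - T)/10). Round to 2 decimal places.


Rigor mortis time adjustment:
Exponent = (T_ref - T_actual) / 10 = (20 - 15.0) / 10 = 0.5
Q10 factor = 3.0^0.5 = 1.73205
t_adjusted = 2 * 1.73205 = 3.46 hours

3.46


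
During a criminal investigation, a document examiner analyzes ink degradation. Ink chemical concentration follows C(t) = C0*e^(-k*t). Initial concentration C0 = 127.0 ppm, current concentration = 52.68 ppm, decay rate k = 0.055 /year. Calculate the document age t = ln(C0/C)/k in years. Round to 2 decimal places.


Document age estimation:
C0/C = 127.0 / 52.68 = 2.410782
ln(C0/C) = 0.879951
t = 0.879951 / 0.055 = 16.00 years

16.00


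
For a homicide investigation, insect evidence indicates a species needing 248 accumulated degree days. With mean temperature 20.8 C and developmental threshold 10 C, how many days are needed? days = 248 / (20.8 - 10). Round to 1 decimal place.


Insect development time:
Effective temperature = avg_temp - T_base = 20.8 - 10 = 10.8 C
Days = ADD / effective_temp = 248 / 10.8 = 23.0 days

23.0


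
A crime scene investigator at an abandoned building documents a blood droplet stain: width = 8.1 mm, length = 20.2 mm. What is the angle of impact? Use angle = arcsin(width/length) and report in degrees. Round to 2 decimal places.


Blood spatter impact angle calculation:
width / length = 8.1 / 20.2 = 0.40099
angle = arcsin(0.40099)
angle = 23.64 degrees

23.64


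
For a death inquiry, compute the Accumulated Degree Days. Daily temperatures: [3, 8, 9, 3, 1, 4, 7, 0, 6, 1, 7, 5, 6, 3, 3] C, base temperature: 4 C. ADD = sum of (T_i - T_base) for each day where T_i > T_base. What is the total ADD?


Computing ADD day by day:
Day 1: max(0, 3 - 4) = 0
Day 2: max(0, 8 - 4) = 4
Day 3: max(0, 9 - 4) = 5
Day 4: max(0, 3 - 4) = 0
Day 5: max(0, 1 - 4) = 0
Day 6: max(0, 4 - 4) = 0
Day 7: max(0, 7 - 4) = 3
Day 8: max(0, 0 - 4) = 0
Day 9: max(0, 6 - 4) = 2
Day 10: max(0, 1 - 4) = 0
Day 11: max(0, 7 - 4) = 3
Day 12: max(0, 5 - 4) = 1
Day 13: max(0, 6 - 4) = 2
Day 14: max(0, 3 - 4) = 0
Day 15: max(0, 3 - 4) = 0
Total ADD = 20

20


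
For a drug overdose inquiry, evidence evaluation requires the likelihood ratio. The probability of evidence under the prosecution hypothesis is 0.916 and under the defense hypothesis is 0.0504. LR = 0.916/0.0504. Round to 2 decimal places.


Likelihood ratio calculation:
LR = P(E|Hp) / P(E|Hd)
LR = 0.916 / 0.0504
LR = 18.17

18.17


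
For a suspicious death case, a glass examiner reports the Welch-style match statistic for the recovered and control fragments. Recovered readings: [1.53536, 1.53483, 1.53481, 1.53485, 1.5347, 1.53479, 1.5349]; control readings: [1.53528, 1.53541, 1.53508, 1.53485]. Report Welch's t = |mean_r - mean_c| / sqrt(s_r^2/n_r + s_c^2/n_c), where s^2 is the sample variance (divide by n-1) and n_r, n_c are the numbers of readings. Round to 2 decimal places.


Welch's t-criterion for glass RI comparison:
Recovered mean = sum / n_r = 10.74424 / 7 = 1.5348914
Control mean = sum / n_c = 6.14062 / 4 = 1.535155
Recovered sample variance s_r^2 = 4.64476e-08
Control sample variance s_c^2 = 5.97667e-08
Welch SE (unpooled) = sqrt(s_r^2/n_r + s_c^2/n_c) = sqrt(6.63537e-09 + 1.49417e-08) = sqrt(2.15771e-08) = 0.000146891
|mean_r - mean_c| = 0.000263571
t = 0.000263571 / 0.000146891 = 1.79

1.79


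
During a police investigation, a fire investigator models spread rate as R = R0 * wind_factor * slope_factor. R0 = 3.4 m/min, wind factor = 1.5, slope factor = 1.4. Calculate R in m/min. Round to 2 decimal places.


Fire spread rate calculation:
R = R0 * wind_factor * slope_factor
= 3.4 * 1.5 * 1.4
= 5.1 * 1.4
= 7.14 m/min

7.14


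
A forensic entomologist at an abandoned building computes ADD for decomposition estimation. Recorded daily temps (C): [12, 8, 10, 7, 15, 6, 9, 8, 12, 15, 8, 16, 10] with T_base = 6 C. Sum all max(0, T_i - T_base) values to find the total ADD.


Computing ADD day by day:
Day 1: max(0, 12 - 6) = 6
Day 2: max(0, 8 - 6) = 2
Day 3: max(0, 10 - 6) = 4
Day 4: max(0, 7 - 6) = 1
Day 5: max(0, 15 - 6) = 9
Day 6: max(0, 6 - 6) = 0
Day 7: max(0, 9 - 6) = 3
Day 8: max(0, 8 - 6) = 2
Day 9: max(0, 12 - 6) = 6
Day 10: max(0, 15 - 6) = 9
Day 11: max(0, 8 - 6) = 2
Day 12: max(0, 16 - 6) = 10
Day 13: max(0, 10 - 6) = 4
Total ADD = 58

58


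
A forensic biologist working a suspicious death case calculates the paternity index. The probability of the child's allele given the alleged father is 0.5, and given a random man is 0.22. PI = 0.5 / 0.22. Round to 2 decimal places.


Paternity Index calculation:
PI = P(allele|father) / P(allele|random)
PI = 0.5 / 0.22
PI = 2.27

2.27


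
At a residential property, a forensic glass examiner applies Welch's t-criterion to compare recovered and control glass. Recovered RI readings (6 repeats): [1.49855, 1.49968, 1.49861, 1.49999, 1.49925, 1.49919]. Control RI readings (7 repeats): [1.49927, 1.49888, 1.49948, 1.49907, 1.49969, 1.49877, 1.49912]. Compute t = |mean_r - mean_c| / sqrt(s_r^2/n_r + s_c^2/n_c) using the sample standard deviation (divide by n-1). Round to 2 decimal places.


Welch's t-criterion for glass RI comparison:
Recovered mean = sum / n_r = 8.99527 / 6 = 1.4992117
Control mean = sum / n_c = 10.49428 / 7 = 1.4991829
Recovered sample variance s_r^2 = 3.25377e-07
Control sample variance s_c^2 = 1.05324e-07
Welch SE (unpooled) = sqrt(s_r^2/n_r + s_c^2/n_c) = sqrt(5.42294e-08 + 1.50463e-08) = sqrt(6.92757e-08) = 0.000263203
|mean_r - mean_c| = 2.88095e-05
t = 2.88095e-05 / 0.000263203 = 0.11

0.11


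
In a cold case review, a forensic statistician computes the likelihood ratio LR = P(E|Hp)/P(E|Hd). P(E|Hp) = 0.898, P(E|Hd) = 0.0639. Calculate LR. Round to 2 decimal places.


Likelihood ratio calculation:
LR = P(E|Hp) / P(E|Hd)
LR = 0.898 / 0.0639
LR = 14.05

14.05


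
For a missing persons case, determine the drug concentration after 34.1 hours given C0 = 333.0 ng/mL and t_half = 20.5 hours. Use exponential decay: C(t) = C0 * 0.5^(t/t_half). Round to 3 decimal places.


Drug concentration decay:
Number of half-lives = t / t_half = 34.1 / 20.5 = 1.663415
Decay factor = 0.5^1.663415 = 0.31569099
C(t) = 333.0 * 0.31569099 = 105.125 ng/mL

105.125


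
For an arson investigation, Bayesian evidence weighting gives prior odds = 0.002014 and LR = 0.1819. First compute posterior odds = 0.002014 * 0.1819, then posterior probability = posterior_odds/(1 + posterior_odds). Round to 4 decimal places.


Bayesian evidence evaluation:
Posterior odds = prior_odds * LR = 0.002014 * 0.1819 = 0.0003663466
Posterior probability = posterior_odds / (1 + posterior_odds)
= 0.0003663466 / (1 + 0.0003663466)
= 0.0003663466 / 1.0003663466
= 0.0004

0.0004


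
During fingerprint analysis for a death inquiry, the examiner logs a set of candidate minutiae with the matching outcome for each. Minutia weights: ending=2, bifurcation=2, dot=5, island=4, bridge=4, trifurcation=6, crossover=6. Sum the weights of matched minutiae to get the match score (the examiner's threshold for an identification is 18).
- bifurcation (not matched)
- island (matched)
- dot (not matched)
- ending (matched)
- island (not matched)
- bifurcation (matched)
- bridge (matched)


Weighted minutiae match score:
  bifurcation: not matched, +0
  island: matched, +4 (running total 4)
  dot: not matched, +0
  ending: matched, +2 (running total 6)
  island: not matched, +0
  bifurcation: matched, +2 (running total 8)
  bridge: matched, +4 (running total 12)
Total score = 12
Threshold = 18; verdict = inconclusive

12


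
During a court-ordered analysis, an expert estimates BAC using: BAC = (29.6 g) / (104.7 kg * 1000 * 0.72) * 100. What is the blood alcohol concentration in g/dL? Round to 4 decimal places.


Applying the Widmark formula:
BAC = (dose_g / (body_wt * 1000 * r)) * 100
Denominator = 104.7 * 1000 * 0.72 = 75384
BAC = (29.6 / 75384) * 100
BAC = 0.0393 g/dL

0.0393


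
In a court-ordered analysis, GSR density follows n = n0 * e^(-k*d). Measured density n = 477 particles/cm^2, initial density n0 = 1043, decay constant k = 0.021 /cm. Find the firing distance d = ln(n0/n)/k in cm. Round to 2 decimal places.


GSR distance calculation:
n0/n = 1043 / 477 = 2.186583
ln(n0/n) = 0.78234
d = 0.78234 / 0.021 = 37.25 cm

37.25


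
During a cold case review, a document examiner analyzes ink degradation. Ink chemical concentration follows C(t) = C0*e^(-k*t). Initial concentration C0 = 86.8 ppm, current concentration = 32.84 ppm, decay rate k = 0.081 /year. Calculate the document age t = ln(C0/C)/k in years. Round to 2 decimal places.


Document age estimation:
C0/C = 86.8 / 32.84 = 2.643118
ln(C0/C) = 0.971959
t = 0.971959 / 0.081 = 12.00 years

12.00


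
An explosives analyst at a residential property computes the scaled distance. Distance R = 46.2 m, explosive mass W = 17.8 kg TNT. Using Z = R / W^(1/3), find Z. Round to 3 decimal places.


Scaled distance calculation:
W^(1/3) = 17.8^(1/3) = 2.610999
Z = R / W^(1/3) = 46.2 / 2.610999
Z = 17.694 m/kg^(1/3)

17.694


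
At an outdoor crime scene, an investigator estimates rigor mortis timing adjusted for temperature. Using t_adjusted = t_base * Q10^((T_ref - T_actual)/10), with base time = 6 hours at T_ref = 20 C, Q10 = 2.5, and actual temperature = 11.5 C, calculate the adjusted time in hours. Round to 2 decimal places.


Rigor mortis time adjustment:
Exponent = (T_ref - T_actual) / 10 = (20 - 11.5) / 10 = 0.85
Q10 factor = 2.5^0.85 = 2.17896
t_adjusted = 6 * 2.17896 = 13.07 hours

13.07


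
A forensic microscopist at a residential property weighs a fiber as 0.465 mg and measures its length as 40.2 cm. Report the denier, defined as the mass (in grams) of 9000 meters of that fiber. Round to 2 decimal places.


Denier calculation:
Mass in grams = 0.465 mg / 1000 = 0.000465 g
Length in meters = 40.2 cm / 100 = 0.402 m
Linear density = mass / length = 0.000465 / 0.402 = 0.00115672 g/m
Denier = (g/m) * 9000 = 0.00115672 * 9000 = 10.41

10.41


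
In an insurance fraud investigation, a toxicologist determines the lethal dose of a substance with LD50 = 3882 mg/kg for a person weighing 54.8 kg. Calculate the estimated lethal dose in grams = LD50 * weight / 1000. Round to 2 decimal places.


Lethal dose calculation:
Lethal dose = LD50 * body_weight / 1000
= 3882 * 54.8 / 1000
= 212733.6 / 1000
= 212.73 g

212.73


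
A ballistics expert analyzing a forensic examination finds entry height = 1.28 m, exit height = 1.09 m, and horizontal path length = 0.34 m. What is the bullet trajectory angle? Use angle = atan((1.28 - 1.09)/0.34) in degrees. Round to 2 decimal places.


Bullet trajectory angle:
Height difference = 1.28 - 1.09 = 0.19 m
angle = atan(0.19 / 0.34)
angle = atan(0.558824)
angle = 29.20 degrees

29.20


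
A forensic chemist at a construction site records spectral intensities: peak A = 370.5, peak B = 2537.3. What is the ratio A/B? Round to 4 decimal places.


Spectral peak ratio:
Peak A = 370.5 counts
Peak B = 2537.3 counts
Ratio = 370.5 / 2537.3 = 0.1460

0.1460


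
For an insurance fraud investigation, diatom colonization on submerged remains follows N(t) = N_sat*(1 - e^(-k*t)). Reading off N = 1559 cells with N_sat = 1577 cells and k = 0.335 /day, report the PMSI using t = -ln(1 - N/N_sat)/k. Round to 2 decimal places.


PMSI from diatom colonization curve:
N / N_sat = 1559 / 1577 = 0.988586
1 - N/N_sat = 0.011414
ln(1 - N/N_sat) = -4.472915
t = -ln(1 - N/N_sat) / k = -(-4.472915) / 0.335 = 13.35 days

13.35


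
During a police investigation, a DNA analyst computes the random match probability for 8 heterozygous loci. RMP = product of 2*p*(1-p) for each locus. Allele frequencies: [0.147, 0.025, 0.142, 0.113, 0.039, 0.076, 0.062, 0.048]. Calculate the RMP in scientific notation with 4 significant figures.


Computing RMP for 8 loci:
Locus 1: 2 * 0.147 * 0.853 = 0.250782
Locus 2: 2 * 0.025 * 0.975 = 0.04875
Locus 3: 2 * 0.142 * 0.858 = 0.243672
Locus 4: 2 * 0.113 * 0.887 = 0.200462
Locus 5: 2 * 0.039 * 0.961 = 0.074958
Locus 6: 2 * 0.076 * 0.924 = 0.140448
Locus 7: 2 * 0.062 * 0.938 = 0.116312
Locus 8: 2 * 0.048 * 0.952 = 0.091392
RMP = 6.683e-08

6.683e-08


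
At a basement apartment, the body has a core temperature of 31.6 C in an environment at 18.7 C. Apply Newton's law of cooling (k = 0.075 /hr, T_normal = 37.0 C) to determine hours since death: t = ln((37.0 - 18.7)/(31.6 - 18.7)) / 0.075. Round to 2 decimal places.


Using Newton's law of cooling:
t = ln((T_normal - T_ambient) / (T_body - T_ambient)) / k
T_normal - T_ambient = 18.3
T_body - T_ambient = 12.9
Ratio = 1.418605
ln(ratio) = 0.349674
t = 0.349674 / 0.075 = 4.66 hours

4.66


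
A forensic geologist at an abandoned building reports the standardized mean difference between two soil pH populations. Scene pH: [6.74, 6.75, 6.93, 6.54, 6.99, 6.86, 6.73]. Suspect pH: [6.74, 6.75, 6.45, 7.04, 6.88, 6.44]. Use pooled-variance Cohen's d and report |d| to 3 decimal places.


Pooled-variance Cohen's d for soil pH comparison:
Scene mean = 47.54 / 7 = 6.791429
Suspect mean = 40.3 / 6 = 6.716667
Scene sample variance s_s^2 = 0.022448
Suspect sample variance s_c^2 = 0.056107
Pooled variance = ((n_s-1)*s_s^2 + (n_c-1)*s_c^2) / (n_s + n_c - 2) = 0.037747
Pooled SD = sqrt(0.037747) = 0.194286
Mean difference = 0.074762
|d| = |0.074762| / 0.194286 = 0.385

0.385


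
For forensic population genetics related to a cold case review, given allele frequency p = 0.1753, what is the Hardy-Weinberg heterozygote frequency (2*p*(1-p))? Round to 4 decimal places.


Hardy-Weinberg heterozygote frequency:
q = 1 - p = 1 - 0.1753 = 0.8247
2pq = 2 * 0.1753 * 0.8247 = 0.2891

0.2891


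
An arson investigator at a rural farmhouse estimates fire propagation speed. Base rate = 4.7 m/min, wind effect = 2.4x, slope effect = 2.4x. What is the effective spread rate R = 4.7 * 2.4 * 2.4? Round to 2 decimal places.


Fire spread rate calculation:
R = R0 * wind_factor * slope_factor
= 4.7 * 2.4 * 2.4
= 11.28 * 2.4
= 27.07 m/min

27.07


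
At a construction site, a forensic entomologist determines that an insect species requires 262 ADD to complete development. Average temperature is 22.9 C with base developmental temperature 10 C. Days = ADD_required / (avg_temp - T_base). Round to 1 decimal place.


Insect development time:
Effective temperature = avg_temp - T_base = 22.9 - 10 = 12.9 C
Days = ADD / effective_temp = 262 / 12.9 = 20.3 days

20.3


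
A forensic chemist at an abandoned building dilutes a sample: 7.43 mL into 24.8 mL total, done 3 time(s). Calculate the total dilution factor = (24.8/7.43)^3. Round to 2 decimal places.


Dilution factor calculation:
Single dilution = V_total / V_sample = 24.8 / 7.43 ≈ 3.33782
Number of dilutions = 3
Total DF = (24.8 / 7.43)^3 (full precision, rounded at the end) = 37.19

37.19


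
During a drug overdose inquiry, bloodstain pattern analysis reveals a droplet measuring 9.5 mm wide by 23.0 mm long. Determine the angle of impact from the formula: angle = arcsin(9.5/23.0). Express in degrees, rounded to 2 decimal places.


Blood spatter impact angle calculation:
width / length = 9.5 / 23.0 = 0.413043
angle = arcsin(0.413043)
angle = 24.40 degrees

24.40


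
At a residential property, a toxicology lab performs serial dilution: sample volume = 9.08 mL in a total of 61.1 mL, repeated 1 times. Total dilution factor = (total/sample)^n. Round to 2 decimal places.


Dilution factor calculation:
Single dilution = V_total / V_sample = 61.1 / 9.08 ≈ 6.729075
Number of dilutions = 1
Total DF = (61.1 / 9.08)^1 (full precision, rounded at the end) = 6.73

6.73


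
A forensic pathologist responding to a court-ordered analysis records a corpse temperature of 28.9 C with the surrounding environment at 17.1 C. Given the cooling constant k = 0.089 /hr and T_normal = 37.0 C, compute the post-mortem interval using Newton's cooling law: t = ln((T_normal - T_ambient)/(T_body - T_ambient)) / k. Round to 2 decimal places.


Using Newton's law of cooling:
t = ln((T_normal - T_ambient) / (T_body - T_ambient)) / k
T_normal - T_ambient = 19.9
T_body - T_ambient = 11.8
Ratio = 1.686441
ln(ratio) = 0.52262
t = 0.52262 / 0.089 = 5.87 hours

5.87


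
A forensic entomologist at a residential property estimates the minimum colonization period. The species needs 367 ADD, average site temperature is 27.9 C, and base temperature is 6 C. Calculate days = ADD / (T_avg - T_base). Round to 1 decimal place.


Insect development time:
Effective temperature = avg_temp - T_base = 27.9 - 6 = 21.9 C
Days = ADD / effective_temp = 367 / 21.9 = 16.8 days

16.8


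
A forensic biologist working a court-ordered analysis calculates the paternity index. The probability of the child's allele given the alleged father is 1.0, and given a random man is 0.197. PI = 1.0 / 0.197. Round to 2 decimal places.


Paternity Index calculation:
PI = P(allele|father) / P(allele|random)
PI = 1.0 / 0.197
PI = 5.08

5.08


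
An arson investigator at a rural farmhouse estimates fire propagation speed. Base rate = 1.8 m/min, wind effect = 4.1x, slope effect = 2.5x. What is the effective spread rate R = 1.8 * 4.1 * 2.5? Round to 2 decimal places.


Fire spread rate calculation:
R = R0 * wind_factor * slope_factor
= 1.8 * 4.1 * 2.5
= 7.38 * 2.5
= 18.45 m/min

18.45


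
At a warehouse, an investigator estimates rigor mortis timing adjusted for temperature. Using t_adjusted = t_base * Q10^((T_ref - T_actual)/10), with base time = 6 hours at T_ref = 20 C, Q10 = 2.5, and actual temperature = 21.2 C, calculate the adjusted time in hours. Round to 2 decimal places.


Rigor mortis time adjustment:
Exponent = (T_ref - T_actual) / 10 = (20 - 21.2) / 10 = -0.12
Q10 factor = 2.5^-0.12 = 0.89587
t_adjusted = 6 * 0.89587 = 5.38 hours

5.38


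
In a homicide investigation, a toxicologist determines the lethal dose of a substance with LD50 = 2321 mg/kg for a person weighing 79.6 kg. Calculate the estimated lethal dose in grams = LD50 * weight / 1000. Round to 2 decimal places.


Lethal dose calculation:
Lethal dose = LD50 * body_weight / 1000
= 2321 * 79.6 / 1000
= 184751.6 / 1000
= 184.75 g

184.75


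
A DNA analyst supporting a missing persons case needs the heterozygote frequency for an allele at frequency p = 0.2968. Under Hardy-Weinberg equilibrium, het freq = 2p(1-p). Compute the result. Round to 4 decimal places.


Hardy-Weinberg heterozygote frequency:
q = 1 - p = 1 - 0.2968 = 0.7032
2pq = 2 * 0.2968 * 0.7032 = 0.4174

0.4174


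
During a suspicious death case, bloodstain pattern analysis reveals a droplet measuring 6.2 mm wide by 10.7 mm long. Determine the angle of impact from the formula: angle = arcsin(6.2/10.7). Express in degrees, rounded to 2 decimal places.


Blood spatter impact angle calculation:
width / length = 6.2 / 10.7 = 0.579439
angle = arcsin(0.579439)
angle = 35.41 degrees

35.41


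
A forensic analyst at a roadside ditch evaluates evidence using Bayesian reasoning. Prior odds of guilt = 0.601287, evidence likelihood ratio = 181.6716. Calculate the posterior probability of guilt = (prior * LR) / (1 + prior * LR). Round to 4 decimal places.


Bayesian evidence evaluation:
Posterior odds = prior_odds * LR = 0.601287 * 181.6716 = 109.2368
Posterior probability = posterior_odds / (1 + posterior_odds)
= 109.2368 / (1 + 109.2368)
= 109.2368 / 110.2368
= 0.9909

0.9909


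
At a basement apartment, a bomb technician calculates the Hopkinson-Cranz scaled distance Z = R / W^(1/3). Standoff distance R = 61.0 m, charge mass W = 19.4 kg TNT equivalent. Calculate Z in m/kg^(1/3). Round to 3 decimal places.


Scaled distance calculation:
W^(1/3) = 19.4^(1/3) = 2.686997
Z = R / W^(1/3) = 61.0 / 2.686997
Z = 22.702 m/kg^(1/3)

22.702


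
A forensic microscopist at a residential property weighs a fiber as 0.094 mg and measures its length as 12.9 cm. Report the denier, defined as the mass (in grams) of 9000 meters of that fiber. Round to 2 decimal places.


Denier calculation:
Mass in grams = 0.094 mg / 1000 = 0.000094 g
Length in meters = 12.9 cm / 100 = 0.129 m
Linear density = mass / length = 0.000094 / 0.129 = 0.00072868 g/m
Denier = (g/m) * 9000 = 0.00072868 * 9000 = 6.56

6.56


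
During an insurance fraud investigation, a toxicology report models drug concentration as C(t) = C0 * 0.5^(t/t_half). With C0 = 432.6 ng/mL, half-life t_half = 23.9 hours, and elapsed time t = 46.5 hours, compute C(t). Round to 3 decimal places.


Drug concentration decay:
Number of half-lives = t / t_half = 46.5 / 23.9 = 1.945607
Decay factor = 0.5^1.945607 = 0.25960553
C(t) = 432.6 * 0.25960553 = 112.305 ng/mL

112.305


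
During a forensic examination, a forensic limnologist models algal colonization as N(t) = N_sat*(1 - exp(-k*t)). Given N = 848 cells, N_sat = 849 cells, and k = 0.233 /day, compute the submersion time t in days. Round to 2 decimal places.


PMSI from diatom colonization curve:
N / N_sat = 848 / 849 = 0.998822
1 - N/N_sat = 0.001178
ln(1 - N/N_sat) = -6.743937
t = -ln(1 - N/N_sat) / k = -(-6.743937) / 0.233 = 28.94 days

28.94


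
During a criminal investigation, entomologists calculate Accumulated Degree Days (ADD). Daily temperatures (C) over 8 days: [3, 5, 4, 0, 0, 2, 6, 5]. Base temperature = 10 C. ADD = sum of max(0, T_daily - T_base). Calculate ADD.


Computing ADD day by day:
Day 1: max(0, 3 - 10) = 0
Day 2: max(0, 5 - 10) = 0
Day 3: max(0, 4 - 10) = 0
Day 4: max(0, 0 - 10) = 0
Day 5: max(0, 0 - 10) = 0
Day 6: max(0, 2 - 10) = 0
Day 7: max(0, 6 - 10) = 0
Day 8: max(0, 5 - 10) = 0
Total ADD = 0

0


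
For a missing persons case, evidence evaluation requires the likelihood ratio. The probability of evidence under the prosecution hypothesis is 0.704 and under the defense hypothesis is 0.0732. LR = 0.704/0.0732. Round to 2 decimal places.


Likelihood ratio calculation:
LR = P(E|Hp) / P(E|Hd)
LR = 0.704 / 0.0732
LR = 9.62

9.62


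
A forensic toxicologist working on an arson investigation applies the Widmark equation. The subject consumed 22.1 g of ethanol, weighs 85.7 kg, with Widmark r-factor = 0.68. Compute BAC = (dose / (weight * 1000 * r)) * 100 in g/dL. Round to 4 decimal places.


Applying the Widmark formula:
BAC = (dose_g / (body_wt * 1000 * r)) * 100
Denominator = 85.7 * 1000 * 0.68 = 58276
BAC = (22.1 / 58276) * 100
BAC = 0.0379 g/dL

0.0379


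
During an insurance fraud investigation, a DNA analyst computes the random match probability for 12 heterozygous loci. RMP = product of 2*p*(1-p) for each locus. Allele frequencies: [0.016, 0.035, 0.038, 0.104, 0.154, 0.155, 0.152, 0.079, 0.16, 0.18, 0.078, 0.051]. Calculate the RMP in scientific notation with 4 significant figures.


Computing RMP for 12 loci:
Locus 1: 2 * 0.016 * 0.984 = 0.031488
Locus 2: 2 * 0.035 * 0.965 = 0.06755
Locus 3: 2 * 0.038 * 0.962 = 0.073112
Locus 4: 2 * 0.104 * 0.896 = 0.186368
Locus 5: 2 * 0.154 * 0.846 = 0.260568
Locus 6: 2 * 0.155 * 0.845 = 0.26195
Locus 7: 2 * 0.152 * 0.848 = 0.257792
Locus 8: 2 * 0.079 * 0.921 = 0.145518
Locus 9: 2 * 0.16 * 0.84 = 0.2688
Locus 10: 2 * 0.18 * 0.82 = 0.2952
Locus 11: 2 * 0.078 * 0.922 = 0.143832
Locus 12: 2 * 0.051 * 0.949 = 0.096798
RMP = 8.198e-11

8.198e-11


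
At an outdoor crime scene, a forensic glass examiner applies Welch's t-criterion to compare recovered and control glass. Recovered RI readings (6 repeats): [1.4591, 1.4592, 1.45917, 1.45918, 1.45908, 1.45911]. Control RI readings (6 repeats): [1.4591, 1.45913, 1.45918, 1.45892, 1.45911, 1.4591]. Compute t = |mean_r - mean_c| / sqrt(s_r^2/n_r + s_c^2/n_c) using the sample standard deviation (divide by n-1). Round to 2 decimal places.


Welch's t-criterion for glass RI comparison:
Recovered mean = sum / n_r = 8.75484 / 6 = 1.45914
Control mean = sum / n_c = 8.75454 / 6 = 1.45909
Recovered sample variance s_r^2 = 2.44e-09
Control sample variance s_c^2 = 7.84e-09
Welch SE (unpooled) = sqrt(s_r^2/n_r + s_c^2/n_c) = sqrt(4.06667e-10 + 1.30667e-09) = sqrt(1.71334e-09) = 4.13925e-05
|mean_r - mean_c| = 5e-05
t = 5e-05 / 4.13925e-05 = 1.21

1.21


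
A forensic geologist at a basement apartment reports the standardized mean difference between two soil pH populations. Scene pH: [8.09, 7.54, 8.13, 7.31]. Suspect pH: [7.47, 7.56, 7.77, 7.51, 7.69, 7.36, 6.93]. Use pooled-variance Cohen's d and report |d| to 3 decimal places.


Pooled-variance Cohen's d for soil pH comparison:
Scene mean = 31.07 / 4 = 7.7675
Suspect mean = 52.29 / 7 = 7.47
Scene sample variance s_s^2 = 0.165492
Suspect sample variance s_c^2 = 0.0753
Pooled variance = ((n_s-1)*s_s^2 + (n_c-1)*s_c^2) / (n_s + n_c - 2) = 0.105364
Pooled SD = sqrt(0.105364) = 0.324598
Mean difference = 0.2975
|d| = |0.2975| / 0.324598 = 0.917

0.917


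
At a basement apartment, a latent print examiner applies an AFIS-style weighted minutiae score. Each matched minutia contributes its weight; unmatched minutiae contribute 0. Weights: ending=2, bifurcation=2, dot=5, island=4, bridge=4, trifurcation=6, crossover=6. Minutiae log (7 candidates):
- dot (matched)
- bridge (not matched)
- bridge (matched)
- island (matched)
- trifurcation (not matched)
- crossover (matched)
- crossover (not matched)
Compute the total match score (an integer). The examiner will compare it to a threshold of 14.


Weighted minutiae match score:
  dot: matched, +5 (running total 5)
  bridge: not matched, +0
  bridge: matched, +4 (running total 9)
  island: matched, +4 (running total 13)
  trifurcation: not matched, +0
  crossover: matched, +6 (running total 19)
  crossover: not matched, +0
Total score = 19
Threshold = 14; verdict = identification

19


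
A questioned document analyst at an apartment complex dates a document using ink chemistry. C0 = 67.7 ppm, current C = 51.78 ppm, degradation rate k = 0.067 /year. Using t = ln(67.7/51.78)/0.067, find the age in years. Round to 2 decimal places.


Document age estimation:
C0/C = 67.7 / 51.78 = 1.307455
ln(C0/C) = 0.268082
t = 0.268082 / 0.067 = 4.00 years

4.00


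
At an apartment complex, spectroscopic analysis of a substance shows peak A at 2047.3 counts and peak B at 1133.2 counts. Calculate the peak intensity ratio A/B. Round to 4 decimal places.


Spectral peak ratio:
Peak A = 2047.3 counts
Peak B = 1133.2 counts
Ratio = 2047.3 / 1133.2 = 1.8067

1.8067


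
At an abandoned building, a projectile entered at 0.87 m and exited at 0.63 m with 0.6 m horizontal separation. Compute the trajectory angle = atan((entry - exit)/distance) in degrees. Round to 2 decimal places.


Bullet trajectory angle:
Height difference = 0.87 - 0.63 = 0.24 m
angle = atan(0.24 / 0.6)
angle = atan(0.4)
angle = 21.80 degrees

21.80


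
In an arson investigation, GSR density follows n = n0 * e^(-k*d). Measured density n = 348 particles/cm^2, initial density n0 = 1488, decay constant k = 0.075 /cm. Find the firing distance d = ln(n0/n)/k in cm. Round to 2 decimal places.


GSR distance calculation:
n0/n = 1488 / 348 = 4.275862
ln(n0/n) = 1.452986
d = 1.452986 / 0.075 = 19.37 cm

19.37


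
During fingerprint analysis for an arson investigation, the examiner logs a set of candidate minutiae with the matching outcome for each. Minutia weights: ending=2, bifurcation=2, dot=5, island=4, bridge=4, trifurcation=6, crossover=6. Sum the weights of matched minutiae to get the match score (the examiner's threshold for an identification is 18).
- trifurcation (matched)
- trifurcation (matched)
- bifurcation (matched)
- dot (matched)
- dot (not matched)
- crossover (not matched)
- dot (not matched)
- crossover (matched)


Weighted minutiae match score:
  trifurcation: matched, +6 (running total 6)
  trifurcation: matched, +6 (running total 12)
  bifurcation: matched, +2 (running total 14)
  dot: matched, +5 (running total 19)
  dot: not matched, +0
  crossover: not matched, +0
  dot: not matched, +0
  crossover: matched, +6 (running total 25)
Total score = 25
Threshold = 18; verdict = identification

25


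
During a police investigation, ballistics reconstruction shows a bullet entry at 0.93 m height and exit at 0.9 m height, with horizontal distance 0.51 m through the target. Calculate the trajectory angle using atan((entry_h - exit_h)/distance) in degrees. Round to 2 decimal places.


Bullet trajectory angle:
Height difference = 0.93 - 0.9 = 0.03 m
angle = atan(0.03 / 0.51)
angle = atan(0.058824)
angle = 3.37 degrees

3.37


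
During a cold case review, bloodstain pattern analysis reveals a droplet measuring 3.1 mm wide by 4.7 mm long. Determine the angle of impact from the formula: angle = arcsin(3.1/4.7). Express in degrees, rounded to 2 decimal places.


Blood spatter impact angle calculation:
width / length = 3.1 / 4.7 = 0.659574
angle = arcsin(0.659574)
angle = 41.27 degrees

41.27


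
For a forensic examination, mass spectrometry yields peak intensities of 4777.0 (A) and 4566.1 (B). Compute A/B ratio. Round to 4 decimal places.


Spectral peak ratio:
Peak A = 4777.0 counts
Peak B = 4566.1 counts
Ratio = 4777.0 / 4566.1 = 1.0462

1.0462


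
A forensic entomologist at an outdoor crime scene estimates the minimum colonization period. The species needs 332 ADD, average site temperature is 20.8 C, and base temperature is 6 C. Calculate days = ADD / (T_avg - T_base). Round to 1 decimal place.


Insect development time:
Effective temperature = avg_temp - T_base = 20.8 - 6 = 14.8 C
Days = ADD / effective_temp = 332 / 14.8 = 22.4 days

22.4


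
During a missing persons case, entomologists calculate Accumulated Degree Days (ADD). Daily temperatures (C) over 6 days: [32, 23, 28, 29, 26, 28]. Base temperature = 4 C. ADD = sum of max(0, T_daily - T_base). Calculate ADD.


Computing ADD day by day:
Day 1: max(0, 32 - 4) = 28
Day 2: max(0, 23 - 4) = 19
Day 3: max(0, 28 - 4) = 24
Day 4: max(0, 29 - 4) = 25
Day 5: max(0, 26 - 4) = 22
Day 6: max(0, 28 - 4) = 24
Total ADD = 142

142


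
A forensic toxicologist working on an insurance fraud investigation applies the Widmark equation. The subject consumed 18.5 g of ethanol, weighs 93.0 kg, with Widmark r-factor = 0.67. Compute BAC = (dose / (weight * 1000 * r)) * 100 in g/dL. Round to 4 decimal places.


Applying the Widmark formula:
BAC = (dose_g / (body_wt * 1000 * r)) * 100
Denominator = 93.0 * 1000 * 0.67 = 62310
BAC = (18.5 / 62310) * 100
BAC = 0.0297 g/dL

0.0297


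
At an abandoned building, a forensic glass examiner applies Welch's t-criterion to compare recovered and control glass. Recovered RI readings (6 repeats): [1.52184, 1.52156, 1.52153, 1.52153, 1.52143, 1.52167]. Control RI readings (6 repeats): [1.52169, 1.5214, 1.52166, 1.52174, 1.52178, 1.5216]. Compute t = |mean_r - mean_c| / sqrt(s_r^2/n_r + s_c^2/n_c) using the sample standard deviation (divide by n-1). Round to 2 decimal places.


Welch's t-criterion for glass RI comparison:
Recovered mean = sum / n_r = 9.12956 / 6 = 1.5215933
Control mean = sum / n_c = 9.12987 / 6 = 1.521645
Recovered sample variance s_r^2 = 2.05067e-08
Control sample variance s_c^2 = 1.831e-08
Welch SE (unpooled) = sqrt(s_r^2/n_r + s_c^2/n_c) = sqrt(3.41778e-09 + 3.05167e-09) = sqrt(6.46945e-09) = 8.04329e-05
|mean_r - mean_c| = 5.16667e-05
t = 5.16667e-05 / 8.04329e-05 = 0.64

0.64


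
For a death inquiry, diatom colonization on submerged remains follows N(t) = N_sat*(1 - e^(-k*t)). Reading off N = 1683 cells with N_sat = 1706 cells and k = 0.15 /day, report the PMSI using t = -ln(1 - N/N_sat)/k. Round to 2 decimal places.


PMSI from diatom colonization curve:
N / N_sat = 1683 / 1706 = 0.986518
1 - N/N_sat = 0.013482
ln(1 - N/N_sat) = -4.3064
t = -ln(1 - N/N_sat) / k = -(-4.3064) / 0.15 = 28.71 days

28.71


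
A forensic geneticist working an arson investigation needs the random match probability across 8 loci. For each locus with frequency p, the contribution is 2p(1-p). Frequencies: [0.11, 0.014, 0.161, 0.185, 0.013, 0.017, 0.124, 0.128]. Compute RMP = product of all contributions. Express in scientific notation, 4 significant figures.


Computing RMP for 8 loci:
Locus 1: 2 * 0.11 * 0.89 = 0.1958
Locus 2: 2 * 0.014 * 0.986 = 0.027608
Locus 3: 2 * 0.161 * 0.839 = 0.270158
Locus 4: 2 * 0.185 * 0.815 = 0.30155
Locus 5: 2 * 0.013 * 0.987 = 0.025662
Locus 6: 2 * 0.017 * 0.983 = 0.033422
Locus 7: 2 * 0.124 * 0.876 = 0.217248
Locus 8: 2 * 0.128 * 0.872 = 0.223232
RMP = 1.832e-08

1.832e-08


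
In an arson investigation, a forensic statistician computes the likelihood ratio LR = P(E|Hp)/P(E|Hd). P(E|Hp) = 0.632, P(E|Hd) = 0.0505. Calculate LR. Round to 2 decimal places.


Likelihood ratio calculation:
LR = P(E|Hp) / P(E|Hd)
LR = 0.632 / 0.0505
LR = 12.51

12.51


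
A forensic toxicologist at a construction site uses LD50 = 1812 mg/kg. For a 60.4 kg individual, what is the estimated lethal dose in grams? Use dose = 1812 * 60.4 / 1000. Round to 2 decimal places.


Lethal dose calculation:
Lethal dose = LD50 * body_weight / 1000
= 1812 * 60.4 / 1000
= 109444.8 / 1000
= 109.44 g

109.44


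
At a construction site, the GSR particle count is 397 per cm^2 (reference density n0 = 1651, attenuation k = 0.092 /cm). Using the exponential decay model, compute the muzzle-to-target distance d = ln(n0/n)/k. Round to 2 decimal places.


GSR distance calculation:
n0/n = 1651 / 397 = 4.15869
ln(n0/n) = 1.4252
d = 1.4252 / 0.092 = 15.49 cm

15.49


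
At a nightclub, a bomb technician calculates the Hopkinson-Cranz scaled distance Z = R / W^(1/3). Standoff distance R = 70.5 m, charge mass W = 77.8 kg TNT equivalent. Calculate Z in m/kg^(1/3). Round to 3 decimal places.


Scaled distance calculation:
W^(1/3) = 77.8^(1/3) = 4.269004
Z = R / W^(1/3) = 70.5 / 4.269004
Z = 16.514 m/kg^(1/3)

16.514


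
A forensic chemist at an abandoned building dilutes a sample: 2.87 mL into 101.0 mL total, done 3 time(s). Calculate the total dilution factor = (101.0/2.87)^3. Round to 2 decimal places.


Dilution factor calculation:
Single dilution = V_total / V_sample = 101.0 / 2.87 ≈ 35.191638
Number of dilutions = 3
Total DF = (101.0 / 2.87)^3 (full precision, rounded at the end) = 43583.13

43583.13


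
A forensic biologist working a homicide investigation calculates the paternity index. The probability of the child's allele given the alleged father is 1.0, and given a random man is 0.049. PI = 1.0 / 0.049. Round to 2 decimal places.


Paternity Index calculation:
PI = P(allele|father) / P(allele|random)
PI = 1.0 / 0.049
PI = 20.41

20.41
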